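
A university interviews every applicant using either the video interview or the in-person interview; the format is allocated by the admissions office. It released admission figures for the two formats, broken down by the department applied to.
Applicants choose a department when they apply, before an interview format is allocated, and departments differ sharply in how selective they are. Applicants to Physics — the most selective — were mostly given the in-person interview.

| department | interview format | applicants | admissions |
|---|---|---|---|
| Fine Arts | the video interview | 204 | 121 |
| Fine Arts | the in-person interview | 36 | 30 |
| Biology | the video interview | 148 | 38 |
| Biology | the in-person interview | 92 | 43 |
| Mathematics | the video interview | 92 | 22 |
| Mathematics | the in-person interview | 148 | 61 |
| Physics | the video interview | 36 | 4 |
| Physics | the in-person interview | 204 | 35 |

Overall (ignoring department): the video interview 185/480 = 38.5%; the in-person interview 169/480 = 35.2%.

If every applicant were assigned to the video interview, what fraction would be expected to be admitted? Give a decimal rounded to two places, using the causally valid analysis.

The department-specific comparison favours the in-person interview throughout, but the pooled figures favour the video interview. The question is whether to condition on department.
Department differs across interview formats for reasons unrelated to any effect of the interview format itself, and it separately predicts the outcome — a classic confounder. We must compare within department levels.
Standardising the video interview to the population department mix: 0.250·121/204 + 0.250·38/148 + 0.250·22/92 + 0.250·4/36 = 0.300.

0.30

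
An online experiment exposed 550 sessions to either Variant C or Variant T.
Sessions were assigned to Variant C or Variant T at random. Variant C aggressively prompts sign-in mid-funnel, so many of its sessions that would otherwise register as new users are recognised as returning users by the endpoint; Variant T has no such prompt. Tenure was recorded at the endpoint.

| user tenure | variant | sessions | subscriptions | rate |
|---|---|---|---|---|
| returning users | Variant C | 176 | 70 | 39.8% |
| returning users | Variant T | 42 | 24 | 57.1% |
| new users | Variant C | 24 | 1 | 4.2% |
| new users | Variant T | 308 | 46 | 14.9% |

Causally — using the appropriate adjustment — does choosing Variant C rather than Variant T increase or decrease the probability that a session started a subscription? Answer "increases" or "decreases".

User tenure lies on the pathway variant → user tenure → outcome, so adjusting for it blocks the indirect effect. For the total causal effect of variant, use the unadjusted pooled rates.
Pooled: Variant C 35.5% vs Variant T 20.0%; Variant C is higher overall.

increases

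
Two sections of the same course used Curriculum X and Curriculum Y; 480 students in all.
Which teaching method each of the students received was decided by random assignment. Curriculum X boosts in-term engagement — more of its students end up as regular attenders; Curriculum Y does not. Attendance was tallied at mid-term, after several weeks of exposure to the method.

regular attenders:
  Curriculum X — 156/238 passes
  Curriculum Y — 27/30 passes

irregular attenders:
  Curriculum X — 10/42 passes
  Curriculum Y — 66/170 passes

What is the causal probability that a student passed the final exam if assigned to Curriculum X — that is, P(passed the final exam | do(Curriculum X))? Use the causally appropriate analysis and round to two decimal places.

0.59

The distribution of mid-term attendance is itself part of what the teaching method does — it is an intermediate outcome. Holding it fixed would remove that part of the effect; the total effect is the pooled difference.
So P(outcome | do(Curriculum X)) is just the pooled rate for Curriculum X: 166/280 = 0.593.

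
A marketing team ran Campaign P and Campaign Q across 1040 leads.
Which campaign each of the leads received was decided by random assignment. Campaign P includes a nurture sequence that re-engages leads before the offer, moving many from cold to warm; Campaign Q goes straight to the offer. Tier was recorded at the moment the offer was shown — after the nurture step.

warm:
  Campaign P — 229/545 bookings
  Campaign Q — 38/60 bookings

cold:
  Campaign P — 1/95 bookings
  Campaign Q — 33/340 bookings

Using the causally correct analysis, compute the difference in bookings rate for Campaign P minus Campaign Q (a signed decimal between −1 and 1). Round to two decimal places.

Because the campaign influences engagement tier, engagement tier is a post-treatment mediator, not a confounder. Stratifying on it would bias the estimate; the causal effect is the crude pooled difference.
The causal difference is the pooled difference: 0.359 − 0.177 = +0.182.

+0.18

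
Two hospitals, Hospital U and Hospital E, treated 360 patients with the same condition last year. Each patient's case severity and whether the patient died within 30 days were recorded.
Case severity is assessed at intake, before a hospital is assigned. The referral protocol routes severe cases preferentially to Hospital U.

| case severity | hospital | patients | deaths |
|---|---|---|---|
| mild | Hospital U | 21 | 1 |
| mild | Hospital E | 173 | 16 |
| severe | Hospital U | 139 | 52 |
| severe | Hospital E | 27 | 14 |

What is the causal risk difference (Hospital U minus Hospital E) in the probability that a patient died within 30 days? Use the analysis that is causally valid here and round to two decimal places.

Case severity satisfies the back-door criterion: it is not a descendant of the hospital, and it blocks the spurious path from hospital to outcome. Adjusting for it (i.e., using the within-case severity rates) gives the causal effect.
Adjusting over the population distribution of case severity: 0.539·(0.048−0.092) + 0.461·(0.374−0.519) = -0.091.

-0.09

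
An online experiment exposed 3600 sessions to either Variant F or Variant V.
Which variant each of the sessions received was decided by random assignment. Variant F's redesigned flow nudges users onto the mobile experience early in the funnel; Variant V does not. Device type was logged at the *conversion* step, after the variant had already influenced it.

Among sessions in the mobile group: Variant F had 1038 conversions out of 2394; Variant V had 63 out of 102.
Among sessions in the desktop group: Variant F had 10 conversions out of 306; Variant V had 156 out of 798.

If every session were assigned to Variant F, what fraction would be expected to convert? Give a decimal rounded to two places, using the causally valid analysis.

The device type-specific comparison favours Variant V throughout, but the pooled figures favour Variant F. The question is whether to condition on device type.
Device type here is a post-treatment variable shaped by the variant; conditioning on it would introduce bias rather than remove it. The overall comparison is the causal one.
So P(outcome | do(Variant F)) is just the pooled rate for Variant F: 1048/2700 = 0.388.

0.39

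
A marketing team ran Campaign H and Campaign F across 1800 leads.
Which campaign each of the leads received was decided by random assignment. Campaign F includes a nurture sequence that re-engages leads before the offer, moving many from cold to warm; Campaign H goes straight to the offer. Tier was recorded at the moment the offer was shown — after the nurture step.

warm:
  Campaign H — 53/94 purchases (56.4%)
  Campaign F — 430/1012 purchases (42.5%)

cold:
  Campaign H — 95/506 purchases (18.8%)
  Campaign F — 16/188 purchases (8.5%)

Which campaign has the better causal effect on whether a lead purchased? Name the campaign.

Campaign F

The engagement tier-specific comparison favours Campaign H throughout, but the pooled figures favour Campaign F. The question is whether to condition on engagement tier.
Engagement tier lies on the pathway campaign → engagement tier → outcome, so adjusting for it blocks the indirect effect. For the total causal effect of campaign, use the unadjusted pooled rates.
Pooled: Campaign H 24.7% vs Campaign F 37.2%; Campaign F is higher overall.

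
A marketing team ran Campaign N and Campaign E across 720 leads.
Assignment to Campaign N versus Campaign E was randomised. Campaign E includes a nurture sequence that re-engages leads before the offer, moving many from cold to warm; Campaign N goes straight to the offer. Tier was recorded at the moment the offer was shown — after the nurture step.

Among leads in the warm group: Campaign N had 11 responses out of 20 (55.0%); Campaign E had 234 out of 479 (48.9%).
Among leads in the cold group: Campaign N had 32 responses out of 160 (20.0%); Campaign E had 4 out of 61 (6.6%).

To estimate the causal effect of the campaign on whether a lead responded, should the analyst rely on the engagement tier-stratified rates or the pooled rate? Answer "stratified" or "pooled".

pooled

The engagement tier-specific comparison favours Campaign N throughout, but the pooled figures favour Campaign E. The question is whether to condition on engagement tier.
Stratifying would compare campaigns among leads the campaigns themselves sorted into engagement tier groups — a form of selection on an intermediate. The unconditioned pooled rates give the total causal effect.
Pooled: Campaign N 23.9% vs Campaign E 44.1%; Campaign E is higher overall.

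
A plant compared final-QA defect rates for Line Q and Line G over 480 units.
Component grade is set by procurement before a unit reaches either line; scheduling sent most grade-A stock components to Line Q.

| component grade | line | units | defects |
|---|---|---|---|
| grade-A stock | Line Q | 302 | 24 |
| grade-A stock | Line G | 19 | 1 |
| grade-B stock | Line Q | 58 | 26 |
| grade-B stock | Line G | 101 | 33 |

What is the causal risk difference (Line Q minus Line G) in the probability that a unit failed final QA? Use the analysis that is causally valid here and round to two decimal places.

Component grade is set before the line has any effect — it is not caused by the line — and it independently drives the outcome. That makes it a confounder, so the causal comparison is within component grade levels.
Adjusting over the population distribution of component grade: 0.669·(0.079−0.053) + 0.331·(0.448−0.327) = +0.058.

+0.06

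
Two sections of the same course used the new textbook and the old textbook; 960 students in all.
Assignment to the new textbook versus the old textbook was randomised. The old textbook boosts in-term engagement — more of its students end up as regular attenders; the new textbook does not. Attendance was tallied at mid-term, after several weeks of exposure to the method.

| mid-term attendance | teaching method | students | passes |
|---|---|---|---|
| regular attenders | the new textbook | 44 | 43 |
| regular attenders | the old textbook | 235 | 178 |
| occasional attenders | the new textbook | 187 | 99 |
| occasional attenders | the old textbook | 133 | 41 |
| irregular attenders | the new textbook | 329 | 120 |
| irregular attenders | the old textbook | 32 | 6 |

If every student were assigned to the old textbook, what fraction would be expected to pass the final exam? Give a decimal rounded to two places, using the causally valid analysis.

Because the teaching method influences mid-term attendance, mid-term attendance is a post-treatment mediator, not a confounder. Stratifying on it would bias the estimate; the causal effect is the crude pooled difference.
So P(outcome | do(the old textbook)) is just the pooled rate for the old textbook: 225/400 = 0.562.

0.56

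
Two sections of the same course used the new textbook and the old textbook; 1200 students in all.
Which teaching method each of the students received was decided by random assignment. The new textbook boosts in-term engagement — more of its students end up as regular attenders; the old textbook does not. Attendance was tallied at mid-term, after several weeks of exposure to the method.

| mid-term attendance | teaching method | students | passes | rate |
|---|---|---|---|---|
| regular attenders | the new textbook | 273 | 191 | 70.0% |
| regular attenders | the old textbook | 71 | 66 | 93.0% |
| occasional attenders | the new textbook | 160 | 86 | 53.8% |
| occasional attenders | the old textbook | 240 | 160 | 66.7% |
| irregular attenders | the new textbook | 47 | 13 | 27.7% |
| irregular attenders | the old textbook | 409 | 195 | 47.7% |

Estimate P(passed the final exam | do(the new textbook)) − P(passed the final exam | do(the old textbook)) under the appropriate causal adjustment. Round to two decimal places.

+0.02

Stratifying would compare teaching methods among students the teaching methods themselves sorted into mid-term attendance groups — a form of selection on an intermediate. The unconditioned pooled rates give the total causal effect.
The causal difference is the pooled difference: 0.604 − 0.585 = +0.019.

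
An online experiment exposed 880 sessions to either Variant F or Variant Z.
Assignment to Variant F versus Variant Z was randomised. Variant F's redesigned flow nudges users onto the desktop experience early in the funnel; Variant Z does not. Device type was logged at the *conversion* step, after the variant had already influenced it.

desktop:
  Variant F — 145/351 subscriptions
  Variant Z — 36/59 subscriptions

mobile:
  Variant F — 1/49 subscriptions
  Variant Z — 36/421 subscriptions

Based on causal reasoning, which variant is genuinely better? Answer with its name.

Device type lies on the pathway variant → device type → outcome, so adjusting for it blocks the indirect effect. For the total causal effect of variant, use the unadjusted pooled rates.
Pooled: Variant F 36.5% vs Variant Z 15.0%; Variant F is higher overall.

Variant F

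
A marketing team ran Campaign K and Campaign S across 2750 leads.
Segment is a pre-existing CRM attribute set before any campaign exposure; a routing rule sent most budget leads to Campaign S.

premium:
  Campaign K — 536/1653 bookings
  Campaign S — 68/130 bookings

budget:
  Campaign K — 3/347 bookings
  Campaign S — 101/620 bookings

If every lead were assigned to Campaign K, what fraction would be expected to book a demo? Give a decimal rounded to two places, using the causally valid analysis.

Campaign S is higher inside every customer segment stratum but Campaign K is higher in aggregate. Whether to stratify depends on how customer segment relates to the campaign.
Nothing the campaign does changes customer segment; the imbalance is an allocation artefact. With customer segment also predicting the outcome, the pooled figure is confounded, and the within-stratum comparison is the causal one.
Standardising Campaign K to the population customer segment mix: 0.648·536/1653 + 0.352·3/347 = 0.213.

0.21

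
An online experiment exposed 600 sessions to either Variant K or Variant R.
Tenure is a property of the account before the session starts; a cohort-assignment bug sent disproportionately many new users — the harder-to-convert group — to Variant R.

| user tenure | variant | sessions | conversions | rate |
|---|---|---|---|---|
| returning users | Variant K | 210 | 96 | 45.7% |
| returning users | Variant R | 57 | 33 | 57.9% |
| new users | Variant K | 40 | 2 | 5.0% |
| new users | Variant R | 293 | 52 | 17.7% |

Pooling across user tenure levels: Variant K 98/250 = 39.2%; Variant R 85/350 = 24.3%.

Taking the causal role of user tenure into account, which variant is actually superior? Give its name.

The imbalance in user tenure arose from how sessions were allocated, not from anything the variant did; and user tenure independently affects the outcome. The pooled gap is confounded — condition on user tenure.
Within each level — returning users: 45.7% vs 57.9%; new users: 5.0% vs 17.7% — Variant R is higher every time.

Variant R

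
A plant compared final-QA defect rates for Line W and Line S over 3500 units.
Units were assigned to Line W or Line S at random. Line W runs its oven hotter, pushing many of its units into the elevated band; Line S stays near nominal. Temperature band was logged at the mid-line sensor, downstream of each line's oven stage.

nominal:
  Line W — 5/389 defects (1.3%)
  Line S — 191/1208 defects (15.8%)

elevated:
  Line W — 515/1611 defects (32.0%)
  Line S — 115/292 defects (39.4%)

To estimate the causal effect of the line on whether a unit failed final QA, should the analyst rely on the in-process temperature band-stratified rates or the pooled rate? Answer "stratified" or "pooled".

pooled

The stratified and pooled comparisons disagree (Line W wins within each in-process temperature band; Line S wins overall), so the answer turns on the causal role of in-process temperature band.
In-process temperature band is downstream of the line. One should not condition on a consequence of treatment, so the overall rates are the right comparison.
Pooled: Line W 26.0% vs Line S 20.4%; Line S is lower overall.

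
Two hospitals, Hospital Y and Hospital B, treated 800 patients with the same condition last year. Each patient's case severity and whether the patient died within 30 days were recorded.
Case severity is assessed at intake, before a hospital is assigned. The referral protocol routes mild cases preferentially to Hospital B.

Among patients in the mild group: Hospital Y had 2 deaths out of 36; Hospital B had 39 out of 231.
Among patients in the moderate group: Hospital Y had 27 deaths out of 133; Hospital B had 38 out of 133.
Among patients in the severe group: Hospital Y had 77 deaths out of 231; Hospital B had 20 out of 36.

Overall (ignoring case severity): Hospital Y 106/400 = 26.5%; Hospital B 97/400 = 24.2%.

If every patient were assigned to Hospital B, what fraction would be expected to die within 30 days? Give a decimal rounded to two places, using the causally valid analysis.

0.34

Case severity differs across hospitals for reasons unrelated to any effect of the hospital itself, and it separately predicts the outcome — a classic confounder. We must compare within case severity levels.
Standardising Hospital B to the population case severity mix: 0.334·39/231 + 0.333·38/133 + 0.334·20/36 = 0.337.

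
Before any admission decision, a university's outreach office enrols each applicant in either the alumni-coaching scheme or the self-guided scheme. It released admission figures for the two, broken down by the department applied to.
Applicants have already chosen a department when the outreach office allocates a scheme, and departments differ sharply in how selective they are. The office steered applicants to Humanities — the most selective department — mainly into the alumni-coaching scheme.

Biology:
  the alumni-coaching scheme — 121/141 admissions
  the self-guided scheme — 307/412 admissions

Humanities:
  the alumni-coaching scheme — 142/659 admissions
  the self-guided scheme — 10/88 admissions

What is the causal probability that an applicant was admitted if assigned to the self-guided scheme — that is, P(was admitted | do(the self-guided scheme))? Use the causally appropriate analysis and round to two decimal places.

The imbalance in department arose from how applicants were allocated, not from anything the outreach scheme did; and department independently affects the outcome. The pooled gap is confounded — condition on department.
Standardising the self-guided scheme to the population department mix: 0.425·307/412 + 0.575·10/88 = 0.382.

0.38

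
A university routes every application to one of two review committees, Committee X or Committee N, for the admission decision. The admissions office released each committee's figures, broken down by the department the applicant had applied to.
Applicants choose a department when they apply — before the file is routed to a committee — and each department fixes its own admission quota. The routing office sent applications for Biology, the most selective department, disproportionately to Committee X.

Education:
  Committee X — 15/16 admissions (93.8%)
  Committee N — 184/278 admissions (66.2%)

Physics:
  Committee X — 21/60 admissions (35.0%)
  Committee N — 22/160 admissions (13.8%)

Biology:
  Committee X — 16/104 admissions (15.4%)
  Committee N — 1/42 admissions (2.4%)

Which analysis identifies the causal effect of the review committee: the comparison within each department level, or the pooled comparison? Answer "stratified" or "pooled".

stratified

The department-specific comparison favours Committee X throughout, but the pooled figures favour Committee N. The question is whether to condition on department.
Department is set before the review committee has any effect — it is not caused by the review committee — and it independently drives the outcome. That makes it a confounder, so the causal comparison is within department levels.
Within each level — Education: 93.8% vs 66.2%; Physics: 35.0% vs 13.8%; Biology: 15.4% vs 2.4% — Committee X is higher every time.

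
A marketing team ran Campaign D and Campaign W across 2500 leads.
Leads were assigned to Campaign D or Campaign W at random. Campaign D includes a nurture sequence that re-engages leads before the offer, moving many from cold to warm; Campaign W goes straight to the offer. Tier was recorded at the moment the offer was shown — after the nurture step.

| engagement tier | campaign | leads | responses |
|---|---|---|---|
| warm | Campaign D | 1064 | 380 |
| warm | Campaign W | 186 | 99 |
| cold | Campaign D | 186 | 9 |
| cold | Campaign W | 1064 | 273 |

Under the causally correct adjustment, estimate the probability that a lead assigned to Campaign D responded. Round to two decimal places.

The engagement tier-specific comparison favours Campaign W throughout, but the pooled figures favour Campaign D. The question is whether to condition on engagement tier.
Stratifying would compare campaigns among leads the campaigns themselves sorted into engagement tier groups — a form of selection on an intermediate. The unconditioned pooled rates give the total causal effect.
So P(outcome | do(Campaign D)) is just the pooled rate for Campaign D: 389/1250 = 0.311.

0.31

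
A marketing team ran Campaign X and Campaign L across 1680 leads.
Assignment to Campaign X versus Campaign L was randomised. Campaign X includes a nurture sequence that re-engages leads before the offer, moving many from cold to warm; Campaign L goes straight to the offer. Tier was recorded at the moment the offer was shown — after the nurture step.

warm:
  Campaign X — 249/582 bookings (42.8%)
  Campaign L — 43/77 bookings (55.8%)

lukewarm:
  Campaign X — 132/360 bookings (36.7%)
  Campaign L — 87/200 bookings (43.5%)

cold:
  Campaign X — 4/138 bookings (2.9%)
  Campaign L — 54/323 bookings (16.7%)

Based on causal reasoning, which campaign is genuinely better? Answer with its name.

The engagement tier-specific comparison favours Campaign L throughout, but the pooled figures favour Campaign X. The question is whether to condition on engagement tier.
The distribution of engagement tier is itself part of what the campaign does — it is an intermediate outcome. Holding it fixed would remove that part of the effect; the total effect is the pooled difference.
Pooled: Campaign X 35.6% vs Campaign L 30.7%; Campaign X is higher overall.

Campaign X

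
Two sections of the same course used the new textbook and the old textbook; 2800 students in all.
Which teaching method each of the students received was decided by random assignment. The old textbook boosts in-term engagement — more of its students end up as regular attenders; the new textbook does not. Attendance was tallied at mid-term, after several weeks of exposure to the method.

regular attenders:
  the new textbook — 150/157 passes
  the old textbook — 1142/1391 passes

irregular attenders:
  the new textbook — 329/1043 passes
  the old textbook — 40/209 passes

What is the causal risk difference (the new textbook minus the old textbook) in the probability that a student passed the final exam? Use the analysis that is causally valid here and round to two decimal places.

Because the teaching method influences mid-term attendance, mid-term attendance is a post-treatment mediator, not a confounder. Stratifying on it would bias the estimate; the causal effect is the crude pooled difference.
The causal difference is the pooled difference: 0.399 − 0.739 = -0.340.

-0.34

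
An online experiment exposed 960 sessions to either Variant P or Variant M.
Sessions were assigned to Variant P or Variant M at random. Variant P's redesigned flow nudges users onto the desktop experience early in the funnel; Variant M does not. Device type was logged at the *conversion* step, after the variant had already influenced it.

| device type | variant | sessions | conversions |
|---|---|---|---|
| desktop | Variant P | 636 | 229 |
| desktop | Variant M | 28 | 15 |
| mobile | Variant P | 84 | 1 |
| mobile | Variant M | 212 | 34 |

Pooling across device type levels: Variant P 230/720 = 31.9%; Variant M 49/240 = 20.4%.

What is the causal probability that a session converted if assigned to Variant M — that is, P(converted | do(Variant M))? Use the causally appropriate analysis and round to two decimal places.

0.20

The stratified and pooled comparisons disagree (Variant M wins within each device type; Variant P wins overall), so the answer turns on the causal role of device type.
Device type is recorded after the variant and is itself shifted by it — it sits on the causal path from variant to outcome. Conditioning on a mediator would strip out part of the effect we want; the pooled comparison gives the total causal effect.
So P(outcome | do(Variant M)) is just the pooled rate for Variant M: 49/240 = 0.204.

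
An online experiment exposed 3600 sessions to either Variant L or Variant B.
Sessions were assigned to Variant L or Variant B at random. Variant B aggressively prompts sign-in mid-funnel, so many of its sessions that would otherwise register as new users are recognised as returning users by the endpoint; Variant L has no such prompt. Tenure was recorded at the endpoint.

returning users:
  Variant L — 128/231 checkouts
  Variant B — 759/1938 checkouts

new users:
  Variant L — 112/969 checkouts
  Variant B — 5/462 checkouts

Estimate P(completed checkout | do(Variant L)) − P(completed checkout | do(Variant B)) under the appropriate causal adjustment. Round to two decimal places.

The stratified and pooled comparisons disagree (Variant L wins within each user tenure; Variant B wins overall), so the answer turns on the causal role of user tenure.
Stratifying would compare variants among sessions the variants themselves sorted into user tenure groups — a form of selection on an intermediate. The unconditioned pooled rates give the total causal effect.
The causal difference is the pooled difference: 0.200 − 0.318 = -0.118.

-0.12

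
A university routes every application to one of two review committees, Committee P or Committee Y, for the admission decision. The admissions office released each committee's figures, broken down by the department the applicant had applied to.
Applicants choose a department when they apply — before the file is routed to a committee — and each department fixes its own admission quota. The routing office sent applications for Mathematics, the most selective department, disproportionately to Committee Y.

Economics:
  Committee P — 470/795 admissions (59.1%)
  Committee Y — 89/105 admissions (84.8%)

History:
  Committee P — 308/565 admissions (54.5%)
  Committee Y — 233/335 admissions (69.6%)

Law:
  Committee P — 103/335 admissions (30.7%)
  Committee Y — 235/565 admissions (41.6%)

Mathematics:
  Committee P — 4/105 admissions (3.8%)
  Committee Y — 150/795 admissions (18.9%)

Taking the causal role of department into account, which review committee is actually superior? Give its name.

Within every department level Committee Y has the higher rate, yet pooled Committee P does — Simpson's reversal.
Since department is a pre-existing factor (not a product of the review committee) and it affects the outcome on its own, it is a confounder. The stratified rates, not the pooled rate, identify the causal effect.
Within each level — Economics: 59.1% vs 84.8%; History: 54.5% vs 69.6%; Law: 30.7% vs 41.6%; Mathematics: 3.8% vs 18.9% — Committee Y is higher every time.

Committee Y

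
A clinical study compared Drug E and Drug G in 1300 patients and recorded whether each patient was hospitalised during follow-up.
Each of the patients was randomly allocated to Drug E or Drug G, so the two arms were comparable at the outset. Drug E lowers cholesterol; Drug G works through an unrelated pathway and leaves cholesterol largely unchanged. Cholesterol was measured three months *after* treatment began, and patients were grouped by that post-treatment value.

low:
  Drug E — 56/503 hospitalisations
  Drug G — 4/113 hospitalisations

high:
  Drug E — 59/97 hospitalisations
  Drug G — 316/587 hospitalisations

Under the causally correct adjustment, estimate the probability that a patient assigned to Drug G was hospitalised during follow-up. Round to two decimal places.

The stratified and pooled comparisons disagree (Drug G wins within each cholesterol; Drug E wins overall), so the answer turns on the causal role of cholesterol.
Stratifying would compare drugs among patients the drugs themselves sorted into cholesterol groups — a form of selection on an intermediate. The unconditioned pooled rates give the total causal effect.
So P(outcome | do(Drug G)) is just the pooled rate for Drug G: 320/700 = 0.457.

0.46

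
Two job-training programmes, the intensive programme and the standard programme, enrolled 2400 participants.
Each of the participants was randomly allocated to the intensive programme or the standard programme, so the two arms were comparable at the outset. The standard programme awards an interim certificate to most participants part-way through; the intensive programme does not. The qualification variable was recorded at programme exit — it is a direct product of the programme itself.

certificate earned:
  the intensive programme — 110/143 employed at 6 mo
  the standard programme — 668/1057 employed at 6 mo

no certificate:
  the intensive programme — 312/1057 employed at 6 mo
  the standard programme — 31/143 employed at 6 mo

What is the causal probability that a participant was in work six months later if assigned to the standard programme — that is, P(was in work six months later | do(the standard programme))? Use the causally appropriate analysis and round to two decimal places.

The stratified and pooled comparisons disagree (the intensive programme wins within each qualification attained during the programme; the standard programme wins overall), so the answer turns on the causal role of qualification attained during the programme.
Qualification attained during the programme lies on the pathway programme → qualification attained during the programme → outcome, so adjusting for it blocks the indirect effect. For the total causal effect of programme, use the unadjusted pooled rates.
So P(outcome | do(the standard programme)) is just the pooled rate for the standard programme: 699/1200 = 0.583.

0.58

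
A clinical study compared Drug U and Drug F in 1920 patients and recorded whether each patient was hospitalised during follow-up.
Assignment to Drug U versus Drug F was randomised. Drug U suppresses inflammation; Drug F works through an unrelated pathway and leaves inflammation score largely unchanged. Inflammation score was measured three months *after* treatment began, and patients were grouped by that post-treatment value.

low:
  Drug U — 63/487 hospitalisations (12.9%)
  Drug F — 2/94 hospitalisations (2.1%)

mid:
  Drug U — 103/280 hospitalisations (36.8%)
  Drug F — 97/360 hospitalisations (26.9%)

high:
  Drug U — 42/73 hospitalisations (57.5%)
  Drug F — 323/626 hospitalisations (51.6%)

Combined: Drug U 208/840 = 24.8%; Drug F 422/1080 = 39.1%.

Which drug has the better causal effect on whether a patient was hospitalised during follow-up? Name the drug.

Drug U

Inflammation score here is a post-treatment variable shaped by the drug; conditioning on it would introduce bias rather than remove it. The overall comparison is the causal one.
Pooled: Drug U 24.8% vs Drug F 39.1%; Drug U is lower overall.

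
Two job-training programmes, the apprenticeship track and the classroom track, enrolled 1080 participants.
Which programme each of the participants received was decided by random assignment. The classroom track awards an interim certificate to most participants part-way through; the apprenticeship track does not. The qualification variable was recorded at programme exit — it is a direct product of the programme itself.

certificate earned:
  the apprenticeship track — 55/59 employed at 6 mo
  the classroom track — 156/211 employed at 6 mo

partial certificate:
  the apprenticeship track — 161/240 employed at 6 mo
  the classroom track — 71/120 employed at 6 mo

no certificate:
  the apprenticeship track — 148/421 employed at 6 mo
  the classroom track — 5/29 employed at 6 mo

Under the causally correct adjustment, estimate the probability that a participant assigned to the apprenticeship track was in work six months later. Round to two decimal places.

Qualification attained during the programme is recorded after the programme and is itself shifted by it — it sits on the causal path from programme to outcome. Conditioning on a mediator would strip out part of the effect we want; the pooled comparison gives the total causal effect.
So P(outcome | do(the apprenticeship track)) is just the pooled rate for the apprenticeship track: 364/720 = 0.506.

0.51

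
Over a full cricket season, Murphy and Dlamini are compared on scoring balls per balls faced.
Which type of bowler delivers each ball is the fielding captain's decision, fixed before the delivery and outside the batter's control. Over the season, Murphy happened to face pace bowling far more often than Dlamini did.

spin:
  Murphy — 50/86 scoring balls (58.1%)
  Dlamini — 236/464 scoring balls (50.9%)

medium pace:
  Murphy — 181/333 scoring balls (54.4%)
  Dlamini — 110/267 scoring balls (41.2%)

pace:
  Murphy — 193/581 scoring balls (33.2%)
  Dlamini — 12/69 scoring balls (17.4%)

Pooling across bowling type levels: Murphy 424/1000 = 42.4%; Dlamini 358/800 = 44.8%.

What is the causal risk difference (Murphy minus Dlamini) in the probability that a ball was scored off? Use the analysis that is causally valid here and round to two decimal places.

+0.12

Bowling type differs across players for reasons unrelated to any effect of the player itself, and it separately predicts the outcome — a classic confounder. We must compare within bowling type levels.
Adjusting over the population distribution of bowling type: 0.306·(0.581−0.509) + 0.333·(0.544−0.412) + 0.361·(0.332−0.174) = +0.123.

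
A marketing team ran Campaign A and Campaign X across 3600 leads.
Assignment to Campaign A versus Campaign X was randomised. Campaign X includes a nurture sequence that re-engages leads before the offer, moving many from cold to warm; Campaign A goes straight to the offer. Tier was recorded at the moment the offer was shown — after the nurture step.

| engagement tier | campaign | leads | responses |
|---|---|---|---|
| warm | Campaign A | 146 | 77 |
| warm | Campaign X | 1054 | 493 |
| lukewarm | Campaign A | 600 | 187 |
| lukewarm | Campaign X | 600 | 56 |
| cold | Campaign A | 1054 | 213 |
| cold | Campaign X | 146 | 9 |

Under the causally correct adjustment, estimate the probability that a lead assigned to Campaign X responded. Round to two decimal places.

0.31

The engagement tier-specific comparison favours Campaign A throughout, but the pooled figures favour Campaign X. The question is whether to condition on engagement tier.
Engagement tier is recorded after the campaign and is itself shifted by it — it sits on the causal path from campaign to outcome. Conditioning on a mediator would strip out part of the effect we want; the pooled comparison gives the total causal effect.
So P(outcome | do(Campaign X)) is just the pooled rate for Campaign X: 558/1800 = 0.310.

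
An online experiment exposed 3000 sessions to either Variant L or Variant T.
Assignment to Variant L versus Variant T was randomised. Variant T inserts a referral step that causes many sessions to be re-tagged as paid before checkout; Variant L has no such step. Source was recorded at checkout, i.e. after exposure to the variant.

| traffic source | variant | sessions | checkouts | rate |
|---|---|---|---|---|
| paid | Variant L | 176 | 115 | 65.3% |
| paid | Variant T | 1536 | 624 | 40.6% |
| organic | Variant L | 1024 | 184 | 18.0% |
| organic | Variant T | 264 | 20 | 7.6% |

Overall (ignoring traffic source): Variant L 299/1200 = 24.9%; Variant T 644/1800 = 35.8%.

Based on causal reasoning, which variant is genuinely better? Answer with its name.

Within every traffic source level Variant L has the higher rate, yet pooled Variant T does — Simpson's reversal.
Because the variant influences traffic source, traffic source is a post-treatment mediator, not a confounder. Stratifying on it would bias the estimate; the causal effect is the crude pooled difference.
Pooled: Variant L 24.9% vs Variant T 35.8%; Variant T is higher overall.

Variant T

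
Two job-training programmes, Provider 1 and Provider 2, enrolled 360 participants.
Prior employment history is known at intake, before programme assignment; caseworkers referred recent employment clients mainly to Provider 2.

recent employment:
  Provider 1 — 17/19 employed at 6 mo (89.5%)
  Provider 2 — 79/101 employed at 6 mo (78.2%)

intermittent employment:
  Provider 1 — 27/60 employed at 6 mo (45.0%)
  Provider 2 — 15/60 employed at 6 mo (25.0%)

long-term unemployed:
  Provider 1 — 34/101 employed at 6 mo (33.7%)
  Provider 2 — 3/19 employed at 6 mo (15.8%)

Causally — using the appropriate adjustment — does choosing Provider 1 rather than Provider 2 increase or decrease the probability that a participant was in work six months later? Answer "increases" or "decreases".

increases

The stratified and pooled comparisons disagree (Provider 1 wins within each prior employment history; Provider 2 wins overall), so the answer turns on the causal role of prior employment history.
Here prior employment history is a common cause — it drives both which programme a case falls under and the outcome. The crude comparison mixes populations; the stratum-specific rates are the causally relevant ones.
Within each level — recent employment: 89.5% vs 78.2%; intermittent employment: 45.0% vs 25.0%; long-term unemployed: 33.7% vs 15.8% — Provider 1 is higher every time.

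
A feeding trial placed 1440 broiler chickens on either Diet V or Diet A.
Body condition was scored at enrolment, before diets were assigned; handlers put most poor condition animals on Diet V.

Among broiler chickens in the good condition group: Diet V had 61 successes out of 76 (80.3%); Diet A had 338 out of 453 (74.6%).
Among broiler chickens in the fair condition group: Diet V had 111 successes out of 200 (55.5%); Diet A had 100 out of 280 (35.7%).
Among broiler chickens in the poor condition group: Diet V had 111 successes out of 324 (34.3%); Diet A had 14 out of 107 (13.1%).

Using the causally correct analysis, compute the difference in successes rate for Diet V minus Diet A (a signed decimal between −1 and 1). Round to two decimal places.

The starting body condition-specific comparison favours Diet V throughout, but the pooled figures favour Diet A. The question is whether to condition on starting body condition.
The imbalance in starting body condition arose from how broiler chickens were allocated, not from anything the diet did; and starting body condition independently affects the outcome. The pooled gap is confounded — condition on starting body condition.
Adjusting over the population distribution of starting body condition: 0.367·(0.803−0.746) + 0.333·(0.555−0.357) + 0.299·(0.343−0.131) = +0.150.

+0.15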